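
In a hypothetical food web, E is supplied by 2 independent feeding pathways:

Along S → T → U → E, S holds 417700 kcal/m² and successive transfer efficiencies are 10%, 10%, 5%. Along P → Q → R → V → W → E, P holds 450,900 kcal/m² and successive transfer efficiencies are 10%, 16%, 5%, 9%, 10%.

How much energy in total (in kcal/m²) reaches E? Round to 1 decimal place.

Via S: 417700 × 0.1 × 0.1 × 0.05 = 208.85 kcal/m²
Via P: 450900 × 0.1 × 0.16 × 0.05 × 0.09 × 0.1 = 3.24648 kcal/m²
Total at E: 208.85 + 3.24648 = 212.09648 kcal/m²

212.1 kcal/m²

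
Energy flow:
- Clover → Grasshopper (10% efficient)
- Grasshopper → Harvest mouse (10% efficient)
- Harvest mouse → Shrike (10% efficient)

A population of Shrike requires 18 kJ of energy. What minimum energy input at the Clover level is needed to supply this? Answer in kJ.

18000 kJ

Cumulative transfer efficiency: 0.1 × 0.1 × 0.1 = 0.001
Clover energy = 18 / 0.001 = 18000 kJ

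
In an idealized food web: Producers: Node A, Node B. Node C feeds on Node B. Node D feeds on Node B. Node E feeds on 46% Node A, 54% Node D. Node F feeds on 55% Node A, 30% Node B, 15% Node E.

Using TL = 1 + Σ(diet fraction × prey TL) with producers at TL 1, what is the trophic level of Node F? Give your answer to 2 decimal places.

Node C: 1 + 1 = 2
Node D: 1 + 1 = 2
Node E: 1 + (0.46×1 + 0.54×2) = 2.54
Node F: 1 + (0.55×1 + 0.3×1 + 0.15×2.54) = 2.231

2.23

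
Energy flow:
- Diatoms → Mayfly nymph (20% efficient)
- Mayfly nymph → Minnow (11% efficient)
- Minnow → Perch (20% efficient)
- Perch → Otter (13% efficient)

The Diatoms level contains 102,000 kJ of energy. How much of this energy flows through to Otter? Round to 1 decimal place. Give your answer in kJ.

Mayfly nymph: 102000 × 0.2 = 20400 kJ
Minnow: 20400 × 0.11 = 2244 kJ
Perch: 2244 × 0.2 = 448.8 kJ
Otter: 448.8 × 0.13 = 58.344 kJ

58.3 kJ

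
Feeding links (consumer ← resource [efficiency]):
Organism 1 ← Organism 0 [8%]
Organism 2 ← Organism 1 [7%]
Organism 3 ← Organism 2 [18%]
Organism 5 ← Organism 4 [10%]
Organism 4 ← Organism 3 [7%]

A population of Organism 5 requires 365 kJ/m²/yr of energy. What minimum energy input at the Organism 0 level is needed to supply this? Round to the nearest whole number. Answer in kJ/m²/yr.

Cumulative transfer efficiency: 0.08 × 0.07 × 0.18 × 0.07 × 0.1 = 0.000007056
Organism 0 energy = 365 / 0.000007056 = 51729025 kJ/m²/yr

51729025 kJ/m²/yr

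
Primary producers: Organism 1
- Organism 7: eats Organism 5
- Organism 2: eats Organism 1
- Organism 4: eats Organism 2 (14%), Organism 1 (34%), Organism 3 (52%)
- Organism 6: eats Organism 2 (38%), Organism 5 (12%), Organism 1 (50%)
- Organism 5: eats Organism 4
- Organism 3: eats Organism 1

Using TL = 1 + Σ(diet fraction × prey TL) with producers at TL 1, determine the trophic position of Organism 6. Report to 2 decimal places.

2.70

Organism 2: 1 + 1 = 2
Organism 3: 1 + 1 = 2
Organism 4: 1 + (0.14×2 + 0.34×1 + 0.52×2) = 2.66
Organism 5: 1 + 2.66 = 3.66
Organism 6: 1 + (0.38×2 + 0.12×3.66 + 0.5×1) = 2.6992
Organism 7: 1 + 3.66 = 4.66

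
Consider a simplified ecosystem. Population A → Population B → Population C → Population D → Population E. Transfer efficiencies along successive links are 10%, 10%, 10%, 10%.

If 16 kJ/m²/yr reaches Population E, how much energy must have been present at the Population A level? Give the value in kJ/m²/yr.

Cumulative transfer efficiency: 0.1 × 0.1 × 0.1 × 0.1 = 0.0001
Population A energy = 16 / 0.0001 = 160000 kJ/m²/yr

160000 kJ/m²/yr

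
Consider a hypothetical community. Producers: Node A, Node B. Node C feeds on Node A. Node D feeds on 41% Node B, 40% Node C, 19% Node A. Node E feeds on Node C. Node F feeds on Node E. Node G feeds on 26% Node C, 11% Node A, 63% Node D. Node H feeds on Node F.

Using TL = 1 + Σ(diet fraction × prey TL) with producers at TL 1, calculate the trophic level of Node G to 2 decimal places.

Node C: 1 + 1 = 2
Node D: 1 + (0.41×1 + 0.4×2 + 0.19×1) = 2.4
Node E: 1 + 2 = 3
Node F: 1 + 3 = 4
Node G: 1 + (0.26×2 + 0.11×1 + 0.63×2.4) = 3.142
Node H: 1 + 4 = 5

3.14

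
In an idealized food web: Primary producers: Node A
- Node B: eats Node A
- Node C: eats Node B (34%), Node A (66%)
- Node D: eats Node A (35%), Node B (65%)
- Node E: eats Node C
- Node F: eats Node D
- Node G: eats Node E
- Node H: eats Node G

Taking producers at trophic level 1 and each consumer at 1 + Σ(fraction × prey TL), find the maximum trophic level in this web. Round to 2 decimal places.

Node B: 1 + 1 = 2
Node C: 1 + (0.34×2 + 0.66×1) = 2.34
Node D: 1 + (0.35×1 + 0.65×2) = 2.65
Node E: 1 + 2.34 = 3.34
Node F: 1 + 2.65 = 3.65
Node G: 1 + 3.34 = 4.34
Node H: 1 + 4.34 = 5.34

5.34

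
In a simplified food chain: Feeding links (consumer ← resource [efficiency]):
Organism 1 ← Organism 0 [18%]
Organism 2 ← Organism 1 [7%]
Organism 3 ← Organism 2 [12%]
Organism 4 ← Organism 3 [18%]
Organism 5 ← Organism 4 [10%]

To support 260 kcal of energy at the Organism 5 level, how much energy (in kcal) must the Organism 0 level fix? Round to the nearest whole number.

Cumulative transfer efficiency: 0.18 × 0.07 × 0.12 × 0.18 × 0.1 = 0.000027216
Organism 0 energy = 260 / 0.000027216 = 9553204 kcal

9553204 kcal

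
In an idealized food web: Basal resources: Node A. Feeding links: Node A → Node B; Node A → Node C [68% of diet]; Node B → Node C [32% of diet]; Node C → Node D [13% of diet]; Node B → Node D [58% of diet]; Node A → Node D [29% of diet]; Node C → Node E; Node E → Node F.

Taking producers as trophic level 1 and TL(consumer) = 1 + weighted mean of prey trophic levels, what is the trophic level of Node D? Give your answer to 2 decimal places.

2.75

Node B: 1 + 1 = 2
Node C: 1 + (0.68×1 + 0.32×2) = 2.32
Node D: 1 + (0.13×2.32 + 0.58×2 + 0.29×1) = 2.7516
Node E: 1 + 2.32 = 3.32
Node F: 1 + 3.32 = 4.32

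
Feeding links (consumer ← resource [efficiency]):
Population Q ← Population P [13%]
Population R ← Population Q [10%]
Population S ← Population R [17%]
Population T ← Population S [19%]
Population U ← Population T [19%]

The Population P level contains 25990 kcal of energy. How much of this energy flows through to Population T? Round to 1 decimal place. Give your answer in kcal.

10.9 kcal

Population Q: 25990 × 0.13 = 3378.7 kcal
Population R: 3378.7 × 0.1 = 337.87 kcal
Population S: 337.87 × 0.17 = 57.4379 kcal
Population T: 57.4379 × 0.19 = 10.913201 kcal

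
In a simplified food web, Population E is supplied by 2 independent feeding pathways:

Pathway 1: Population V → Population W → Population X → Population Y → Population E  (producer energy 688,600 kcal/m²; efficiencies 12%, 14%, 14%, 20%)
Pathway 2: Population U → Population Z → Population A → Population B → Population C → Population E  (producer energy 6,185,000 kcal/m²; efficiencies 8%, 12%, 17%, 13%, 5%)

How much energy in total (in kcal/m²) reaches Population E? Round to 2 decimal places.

389.53 kcal/m²

Pathway 1: 688600 × 0.12 × 0.14 × 0.14 × 0.2 = 323.91744 kcal/m²
Pathway 2: 6185000 × 0.08 × 0.12 × 0.17 × 0.13 × 0.05 = 65.61048 kcal/m²
Total at Population E: 323.91744 + 65.61048 = 389.52792 kcal/m²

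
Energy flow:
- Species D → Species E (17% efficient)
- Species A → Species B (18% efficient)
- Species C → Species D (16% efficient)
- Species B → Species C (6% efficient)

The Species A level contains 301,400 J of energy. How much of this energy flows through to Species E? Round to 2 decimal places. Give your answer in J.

Species B: 301400 × 0.18 = 54252 J
Species C: 54252 × 0.06 = 3255.12 J
Species D: 3255.12 × 0.16 = 520.8192 J
Species E: 520.8192 × 0.17 = 88.539264 J

88.54 J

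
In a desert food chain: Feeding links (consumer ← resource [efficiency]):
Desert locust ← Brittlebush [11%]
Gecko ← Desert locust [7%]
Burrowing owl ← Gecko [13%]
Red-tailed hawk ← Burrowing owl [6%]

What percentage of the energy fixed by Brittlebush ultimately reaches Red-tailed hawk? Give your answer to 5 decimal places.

Product of link efficiencies: 0.11 × 0.07 × 0.13 × 0.06 = 0.00006006
As a percentage: 0.00006006 × 100 = 0.00601%

0.00601%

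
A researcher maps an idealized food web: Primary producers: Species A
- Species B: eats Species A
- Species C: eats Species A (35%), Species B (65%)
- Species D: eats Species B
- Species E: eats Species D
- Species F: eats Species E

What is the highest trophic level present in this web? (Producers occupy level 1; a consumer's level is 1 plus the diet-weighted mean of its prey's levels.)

Species B: 1 + 1 = 2
Species C: 1 + (0.35×1 + 0.65×2) = 2.65
Species D: 1 + 2 = 3
Species E: 1 + 3 = 4
Species F: 1 + 4 = 5

5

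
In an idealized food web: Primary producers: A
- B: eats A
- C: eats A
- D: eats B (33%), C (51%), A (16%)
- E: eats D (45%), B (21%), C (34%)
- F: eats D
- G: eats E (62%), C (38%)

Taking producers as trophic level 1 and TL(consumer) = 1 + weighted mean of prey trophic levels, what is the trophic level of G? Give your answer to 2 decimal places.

B: 1 + 1 = 2
C: 1 + 1 = 2
D: 1 + (0.33×2 + 0.51×2 + 0.16×1) = 2.84
E: 1 + (0.45×2.84 + 0.21×2 + 0.34×2) = 3.378
F: 1 + 2.84 = 3.84
G: 1 + (0.62×3.378 + 0.38×2) = 3.85436

3.85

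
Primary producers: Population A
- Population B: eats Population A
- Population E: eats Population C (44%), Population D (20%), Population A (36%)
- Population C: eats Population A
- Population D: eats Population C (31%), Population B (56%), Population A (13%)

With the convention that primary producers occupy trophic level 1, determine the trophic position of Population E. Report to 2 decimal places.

Population B: 1 + 1 = 2
Population C: 1 + 1 = 2
Population D: 1 + (0.31×2 + 0.56×2 + 0.13×1) = 2.87
Population E: 1 + (0.44×2 + 0.2×2.87 + 0.36×1) = 2.814

2.81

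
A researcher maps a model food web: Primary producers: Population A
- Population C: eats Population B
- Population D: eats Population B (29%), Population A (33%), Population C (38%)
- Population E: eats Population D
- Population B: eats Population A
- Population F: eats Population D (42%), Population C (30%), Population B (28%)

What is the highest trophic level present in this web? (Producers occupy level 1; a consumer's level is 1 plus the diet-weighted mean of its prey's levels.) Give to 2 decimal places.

4.05

Population B: 1 + 1 = 2
Population C: 1 + 2 = 3
Population D: 1 + (0.29×2 + 0.33×1 + 0.38×3) = 3.05
Population E: 1 + 3.05 = 4.05
Population F: 1 + (0.42×3.05 + 0.3×3 + 0.28×2) = 3.741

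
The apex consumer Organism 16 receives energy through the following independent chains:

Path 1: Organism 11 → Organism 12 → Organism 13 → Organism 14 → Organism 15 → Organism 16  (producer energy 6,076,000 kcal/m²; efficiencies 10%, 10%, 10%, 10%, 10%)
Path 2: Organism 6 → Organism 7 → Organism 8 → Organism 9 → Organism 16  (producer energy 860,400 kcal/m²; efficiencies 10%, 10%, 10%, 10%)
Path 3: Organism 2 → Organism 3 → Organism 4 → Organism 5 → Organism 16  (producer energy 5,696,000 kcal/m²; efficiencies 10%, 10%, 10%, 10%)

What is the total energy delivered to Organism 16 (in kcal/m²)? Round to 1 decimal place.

Path 1: 6076000 × 0.1 × 0.1 × 0.1 × 0.1 × 0.1 = 60.76 kcal/m²
Path 2: 860400 × 0.1 × 0.1 × 0.1 × 0.1 = 86.04 kcal/m²
Path 3: 5696000 × 0.1 × 0.1 × 0.1 × 0.1 = 569.6 kcal/m²
Total at Organism 16: 60.76 + 86.04 + 569.6 = 716.4 kcal/m²

716.4 kcal/m²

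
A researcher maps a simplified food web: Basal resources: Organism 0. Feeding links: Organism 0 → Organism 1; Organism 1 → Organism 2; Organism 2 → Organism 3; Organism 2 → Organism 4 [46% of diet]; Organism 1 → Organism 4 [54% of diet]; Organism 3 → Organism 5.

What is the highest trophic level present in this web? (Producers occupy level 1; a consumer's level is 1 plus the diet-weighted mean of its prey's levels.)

5

Organism 1: 1 + 1 = 2
Organism 2: 1 + 2 = 3
Organism 3: 1 + 3 = 4
Organism 4: 1 + (0.46×3 + 0.54×2) = 3.46
Organism 5: 1 + 4 = 5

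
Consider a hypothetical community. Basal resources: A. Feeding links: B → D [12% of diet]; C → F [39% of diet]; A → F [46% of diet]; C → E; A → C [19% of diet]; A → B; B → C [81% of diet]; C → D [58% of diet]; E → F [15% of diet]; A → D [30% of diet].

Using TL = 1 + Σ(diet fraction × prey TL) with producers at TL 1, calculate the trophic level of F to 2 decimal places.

B: 1 + 1 = 2
C: 1 + (0.81×2 + 0.19×1) = 2.81
D: 1 + (0.58×2.81 + 0.3×1 + 0.12×2) = 3.1698
E: 1 + 2.81 = 3.81
F: 1 + (0.39×2.81 + 0.46×1 + 0.15×3.81) = 3.1274

3.13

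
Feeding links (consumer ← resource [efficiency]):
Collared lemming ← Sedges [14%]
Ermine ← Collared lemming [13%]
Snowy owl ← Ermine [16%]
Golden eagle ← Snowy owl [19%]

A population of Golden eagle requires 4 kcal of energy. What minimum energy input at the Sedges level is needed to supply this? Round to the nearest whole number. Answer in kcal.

7230 kcal

Cumulative transfer efficiency: 0.14 × 0.13 × 0.16 × 0.19 = 0.00055328
Sedges energy = 4 / 0.00055328 = 7230 kcal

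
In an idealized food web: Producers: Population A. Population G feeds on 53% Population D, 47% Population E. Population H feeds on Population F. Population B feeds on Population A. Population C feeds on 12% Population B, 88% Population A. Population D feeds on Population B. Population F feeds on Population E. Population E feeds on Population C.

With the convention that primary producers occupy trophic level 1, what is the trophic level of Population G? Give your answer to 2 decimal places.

4.06

Population B: 1 + 1 = 2
Population C: 1 + (0.12×2 + 0.88×1) = 2.12
Population D: 1 + 2 = 3
Population E: 1 + 2.12 = 3.12
Population F: 1 + 3.12 = 4.12
Population G: 1 + (0.53×3 + 0.47×3.12) = 4.0564
Population H: 1 + 4.12 = 5.12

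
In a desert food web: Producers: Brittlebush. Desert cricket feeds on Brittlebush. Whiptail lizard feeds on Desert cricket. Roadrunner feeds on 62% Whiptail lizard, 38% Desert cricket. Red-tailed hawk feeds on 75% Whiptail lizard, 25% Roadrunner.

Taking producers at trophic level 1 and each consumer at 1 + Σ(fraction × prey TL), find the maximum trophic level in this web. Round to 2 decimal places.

4.16

Desert cricket: 1 + 1 = 2
Whiptail lizard: 1 + 2 = 3
Roadrunner: 1 + (0.62×3 + 0.38×2) = 3.62
Red-tailed hawk: 1 + (0.75×3 + 0.25×3.62) = 4.155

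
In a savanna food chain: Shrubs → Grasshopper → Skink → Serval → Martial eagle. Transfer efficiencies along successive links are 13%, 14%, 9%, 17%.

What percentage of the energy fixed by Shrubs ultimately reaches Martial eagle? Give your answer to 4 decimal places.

Product of link efficiencies: 0.13 × 0.14 × 0.09 × 0.17 = 0.00027846
As a percentage: 0.00027846 × 100 = 0.0278%

0.0278%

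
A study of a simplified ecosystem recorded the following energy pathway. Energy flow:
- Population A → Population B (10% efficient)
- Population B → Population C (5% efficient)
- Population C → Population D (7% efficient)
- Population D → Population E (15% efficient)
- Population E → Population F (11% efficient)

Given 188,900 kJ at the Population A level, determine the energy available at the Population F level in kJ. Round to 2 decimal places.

1.09 kJ

Population B: 188900 × 0.1 = 18890 kJ
Population C: 18890 × 0.05 = 944.5 kJ
Population D: 944.5 × 0.07 = 66.115 kJ
Population E: 66.115 × 0.15 = 9.91725 kJ
Population F: 9.91725 × 0.11 = 1.0908975 kJ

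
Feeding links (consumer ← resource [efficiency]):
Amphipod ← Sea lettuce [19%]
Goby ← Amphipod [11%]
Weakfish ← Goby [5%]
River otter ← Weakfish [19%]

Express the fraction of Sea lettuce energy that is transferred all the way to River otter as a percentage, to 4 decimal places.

Product of link efficiencies: 0.19 × 0.11 × 0.05 × 0.19 = 0.00019855
As a percentage: 0.00019855 × 100 = 0.0199%

0.0199%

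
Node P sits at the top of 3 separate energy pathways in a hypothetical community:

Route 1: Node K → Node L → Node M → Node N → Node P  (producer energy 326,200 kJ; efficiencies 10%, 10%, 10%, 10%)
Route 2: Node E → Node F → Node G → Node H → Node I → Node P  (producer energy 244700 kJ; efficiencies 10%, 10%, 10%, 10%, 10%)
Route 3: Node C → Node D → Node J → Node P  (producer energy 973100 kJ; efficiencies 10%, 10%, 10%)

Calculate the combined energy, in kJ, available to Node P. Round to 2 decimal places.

1008.17 kJ

Route 1: 326200 × 0.1 × 0.1 × 0.1 × 0.1 = 32.62 kJ
Route 2: 244700 × 0.1 × 0.1 × 0.1 × 0.1 × 0.1 = 2.447 kJ
Route 3: 973100 × 0.1 × 0.1 × 0.1 = 973.1 kJ
Total at Node P: 32.62 + 2.447 + 973.1 = 1008.167 kJ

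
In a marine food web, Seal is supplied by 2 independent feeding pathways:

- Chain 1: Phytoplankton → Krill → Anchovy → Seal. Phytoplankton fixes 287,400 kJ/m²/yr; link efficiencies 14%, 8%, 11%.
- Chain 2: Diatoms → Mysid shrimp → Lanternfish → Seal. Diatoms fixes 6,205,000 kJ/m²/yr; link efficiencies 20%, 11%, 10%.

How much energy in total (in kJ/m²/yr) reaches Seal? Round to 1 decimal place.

Chain 1: 287400 × 0.14 × 0.08 × 0.11 = 354.0768 kJ/m²/yr
Chain 2: 6205000 × 0.2 × 0.11 × 0.1 = 13651 kJ/m²/yr
Total at Seal: 354.0768 + 13651 = 14005.0768 kJ/m²/yr

14005.1 kJ/m²/yr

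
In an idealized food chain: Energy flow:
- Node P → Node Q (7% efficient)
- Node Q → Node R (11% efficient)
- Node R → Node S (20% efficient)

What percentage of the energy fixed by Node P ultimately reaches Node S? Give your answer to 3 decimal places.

0.154%

Product of link efficiencies: 0.07 × 0.11 × 0.2 = 0.00154
As a percentage: 0.00154 × 100 = 0.154%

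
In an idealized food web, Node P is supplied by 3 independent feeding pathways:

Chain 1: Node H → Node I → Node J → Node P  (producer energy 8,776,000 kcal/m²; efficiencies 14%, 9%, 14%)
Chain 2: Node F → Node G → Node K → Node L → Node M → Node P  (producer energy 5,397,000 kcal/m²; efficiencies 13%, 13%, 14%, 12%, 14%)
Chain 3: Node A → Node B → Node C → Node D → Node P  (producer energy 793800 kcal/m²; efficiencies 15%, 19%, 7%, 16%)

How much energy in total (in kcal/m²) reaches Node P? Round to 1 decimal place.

15948.8 kcal/m²

Chain 1: 8776000 × 0.14 × 0.09 × 0.14 = 15480.864 kcal/m²
Chain 2: 5397000 × 0.13 × 0.13 × 0.14 × 0.12 × 0.14 = 214.5242736 kcal/m²
Chain 3: 793800 × 0.15 × 0.19 × 0.07 × 0.16 = 253.38096 kcal/m²
Total at Node P: 15480.864 + 214.5242736 + 253.38096 = 15948.7692336 kcal/m²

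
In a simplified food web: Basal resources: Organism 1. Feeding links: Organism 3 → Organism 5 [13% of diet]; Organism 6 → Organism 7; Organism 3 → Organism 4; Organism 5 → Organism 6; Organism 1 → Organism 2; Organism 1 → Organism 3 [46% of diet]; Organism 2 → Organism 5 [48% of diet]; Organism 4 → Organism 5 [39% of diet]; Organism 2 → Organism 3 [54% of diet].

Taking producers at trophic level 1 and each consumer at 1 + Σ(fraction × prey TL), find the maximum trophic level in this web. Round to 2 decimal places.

5.67

Organism 2: 1 + 1 = 2
Organism 3: 1 + (0.46×1 + 0.54×2) = 2.54
Organism 4: 1 + 2.54 = 3.54
Organism 5: 1 + (0.39×3.54 + 0.13×2.54 + 0.48×2) = 3.6708
Organism 6: 1 + 3.6708 = 4.6708
Organism 7: 1 + 4.6708 = 5.6708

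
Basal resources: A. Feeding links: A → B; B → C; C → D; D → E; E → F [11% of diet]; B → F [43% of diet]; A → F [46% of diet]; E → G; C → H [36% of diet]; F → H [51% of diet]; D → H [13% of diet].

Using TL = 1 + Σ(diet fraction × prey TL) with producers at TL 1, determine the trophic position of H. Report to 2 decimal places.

B: 1 + 1 = 2
C: 1 + 2 = 3
D: 1 + 3 = 4
E: 1 + 4 = 5
F: 1 + (0.11×5 + 0.43×2 + 0.46×1) = 2.87
G: 1 + 5 = 6
H: 1 + (0.36×3 + 0.51×2.87 + 0.13×4) = 4.0637

4.06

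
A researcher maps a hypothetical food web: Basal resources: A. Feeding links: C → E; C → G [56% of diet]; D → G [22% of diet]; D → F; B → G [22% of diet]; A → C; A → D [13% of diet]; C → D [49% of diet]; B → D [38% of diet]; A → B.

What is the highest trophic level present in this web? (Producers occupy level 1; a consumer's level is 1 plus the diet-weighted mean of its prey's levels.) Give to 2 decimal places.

B: 1 + 1 = 2
C: 1 + 1 = 2
D: 1 + (0.49×2 + 0.13×1 + 0.38×2) = 2.87
E: 1 + 2 = 3
F: 1 + 2.87 = 3.87
G: 1 + (0.22×2.87 + 0.22×2 + 0.56×2) = 3.1914

3.87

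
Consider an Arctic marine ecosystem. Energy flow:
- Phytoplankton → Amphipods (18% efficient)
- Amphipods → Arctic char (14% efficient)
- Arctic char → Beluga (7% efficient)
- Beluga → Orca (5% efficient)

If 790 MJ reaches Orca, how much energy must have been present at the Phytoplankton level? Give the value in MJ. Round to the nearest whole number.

8956916 MJ

Cumulative transfer efficiency: 0.18 × 0.14 × 0.07 × 0.05 = 0.0000882
Phytoplankton energy = 790 / 0.0000882 = 8956916 MJ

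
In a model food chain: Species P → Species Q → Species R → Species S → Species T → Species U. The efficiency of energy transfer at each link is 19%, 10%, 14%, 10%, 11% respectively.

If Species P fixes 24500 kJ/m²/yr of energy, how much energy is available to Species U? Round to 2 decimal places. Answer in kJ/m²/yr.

0.72 kJ/m²/yr

Species Q: 24500 × 0.19 = 4655 kJ/m²/yr
Species R: 4655 × 0.1 = 465.5 kJ/m²/yr
Species S: 465.5 × 0.14 = 65.17 kJ/m²/yr
Species T: 65.17 × 0.1 = 6.517 kJ/m²/yr
Species U: 6.517 × 0.11 = 0.71687 kJ/m²/yr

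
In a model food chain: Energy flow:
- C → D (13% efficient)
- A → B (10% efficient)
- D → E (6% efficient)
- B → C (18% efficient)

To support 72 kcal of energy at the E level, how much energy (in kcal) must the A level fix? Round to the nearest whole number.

512821 kcal

Cumulative transfer efficiency: 0.1 × 0.18 × 0.13 × 0.06 = 0.0001404
A energy = 72 / 0.0001404 = 512821 kcal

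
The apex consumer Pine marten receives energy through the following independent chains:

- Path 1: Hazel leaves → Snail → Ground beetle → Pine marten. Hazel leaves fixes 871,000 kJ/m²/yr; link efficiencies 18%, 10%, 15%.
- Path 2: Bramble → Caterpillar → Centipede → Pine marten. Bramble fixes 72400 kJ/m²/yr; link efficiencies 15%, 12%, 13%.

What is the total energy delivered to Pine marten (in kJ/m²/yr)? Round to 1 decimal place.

2521.1 kJ/m²/yr

Path 1: 871000 × 0.18 × 0.1 × 0.15 = 2351.7 kJ/m²/yr
Path 2: 72400 × 0.15 × 0.12 × 0.13 = 169.416 kJ/m²/yr
Total at Pine marten: 2351.7 + 169.416 = 2521.116 kJ/m²/yr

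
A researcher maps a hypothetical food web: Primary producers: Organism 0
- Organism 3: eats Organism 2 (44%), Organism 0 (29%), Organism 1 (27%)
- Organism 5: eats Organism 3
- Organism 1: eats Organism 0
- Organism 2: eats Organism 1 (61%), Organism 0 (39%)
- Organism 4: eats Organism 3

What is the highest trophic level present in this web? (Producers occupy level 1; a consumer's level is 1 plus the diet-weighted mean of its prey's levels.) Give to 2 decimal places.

3.98

Organism 1: 1 + 1 = 2
Organism 2: 1 + (0.61×2 + 0.39×1) = 2.61
Organism 3: 1 + (0.44×2.61 + 0.29×1 + 0.27×2) = 2.9784
Organism 4: 1 + 2.9784 = 3.9784
Organism 5: 1 + 2.9784 = 3.9784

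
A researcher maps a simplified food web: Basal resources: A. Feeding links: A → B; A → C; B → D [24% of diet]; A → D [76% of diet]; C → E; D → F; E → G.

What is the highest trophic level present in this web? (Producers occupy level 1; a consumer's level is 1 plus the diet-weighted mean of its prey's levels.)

B: 1 + 1 = 2
C: 1 + 1 = 2
D: 1 + (0.24×2 + 0.76×1) = 2.24
E: 1 + 2 = 3
F: 1 + 2.24 = 3.24
G: 1 + 3 = 4

4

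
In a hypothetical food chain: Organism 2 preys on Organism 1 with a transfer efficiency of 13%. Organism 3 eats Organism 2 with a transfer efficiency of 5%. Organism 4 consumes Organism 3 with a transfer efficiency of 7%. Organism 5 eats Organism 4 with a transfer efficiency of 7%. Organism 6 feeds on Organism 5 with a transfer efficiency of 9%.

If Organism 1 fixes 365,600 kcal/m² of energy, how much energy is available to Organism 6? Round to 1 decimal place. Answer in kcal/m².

Organism 2: 365600 × 0.13 = 47528 kcal/m²
Organism 3: 47528 × 0.05 = 2376.4 kcal/m²
Organism 4: 2376.4 × 0.07 = 166.348 kcal/m²
Organism 5: 166.348 × 0.07 = 11.64436 kcal/m²
Organism 6: 11.64436 × 0.09 = 1.0479924 kcal/m²

1.0 kcal/m²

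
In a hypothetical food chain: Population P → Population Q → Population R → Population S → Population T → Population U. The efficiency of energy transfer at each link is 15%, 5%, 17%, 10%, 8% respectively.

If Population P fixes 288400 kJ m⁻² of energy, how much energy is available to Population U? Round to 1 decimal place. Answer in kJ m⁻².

Population Q: 288400 × 0.15 = 43260 kJ m⁻²
Population R: 43260 × 0.05 = 2163 kJ m⁻²
Population S: 2163 × 0.17 = 367.71 kJ m⁻²
Population T: 367.71 × 0.1 = 36.771 kJ m⁻²
Population U: 36.771 × 0.08 = 2.94168 kJ m⁻²

2.9 kJ m⁻²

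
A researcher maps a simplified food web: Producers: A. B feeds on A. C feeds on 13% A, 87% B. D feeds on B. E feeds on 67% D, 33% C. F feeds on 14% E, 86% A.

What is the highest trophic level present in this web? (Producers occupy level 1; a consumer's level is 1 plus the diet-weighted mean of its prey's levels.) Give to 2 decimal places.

3.96

B: 1 + 1 = 2
C: 1 + (0.13×1 + 0.87×2) = 2.87
D: 1 + 2 = 3
E: 1 + (0.67×3 + 0.33×2.87) = 3.9571
F: 1 + (0.14×3.9571 + 0.86×1) = 2.413994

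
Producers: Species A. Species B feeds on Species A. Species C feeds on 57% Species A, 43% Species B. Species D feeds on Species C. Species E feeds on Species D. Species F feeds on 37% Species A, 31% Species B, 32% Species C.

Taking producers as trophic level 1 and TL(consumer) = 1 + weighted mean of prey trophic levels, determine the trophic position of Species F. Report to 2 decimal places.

Species B: 1 + 1 = 2
Species C: 1 + (0.57×1 + 0.43×2) = 2.43
Species D: 1 + 2.43 = 3.43
Species E: 1 + 3.43 = 4.43
Species F: 1 + (0.37×1 + 0.31×2 + 0.32×2.43) = 2.7676

2.77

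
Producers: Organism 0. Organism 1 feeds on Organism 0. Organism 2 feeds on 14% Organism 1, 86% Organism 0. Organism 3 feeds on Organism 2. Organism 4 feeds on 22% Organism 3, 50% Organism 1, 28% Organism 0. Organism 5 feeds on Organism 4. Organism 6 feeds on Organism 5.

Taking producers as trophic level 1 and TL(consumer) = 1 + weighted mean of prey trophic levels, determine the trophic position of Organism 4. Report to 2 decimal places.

2.97

Organism 1: 1 + 1 = 2
Organism 2: 1 + (0.14×2 + 0.86×1) = 2.14
Organism 3: 1 + 2.14 = 3.14
Organism 4: 1 + (0.22×3.14 + 0.5×2 + 0.28×1) = 2.9708
Organism 5: 1 + 2.9708 = 3.9708
Organism 6: 1 + 3.9708 = 4.9708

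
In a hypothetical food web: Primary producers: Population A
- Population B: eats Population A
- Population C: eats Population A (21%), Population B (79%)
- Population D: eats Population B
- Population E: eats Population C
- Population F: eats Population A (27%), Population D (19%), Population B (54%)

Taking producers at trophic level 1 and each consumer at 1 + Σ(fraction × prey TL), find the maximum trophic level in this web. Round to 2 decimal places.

Population B: 1 + 1 = 2
Population C: 1 + (0.21×1 + 0.79×2) = 2.79
Population D: 1 + 2 = 3
Population E: 1 + 2.79 = 3.79
Population F: 1 + (0.27×1 + 0.19×3 + 0.54×2) = 2.92

3.79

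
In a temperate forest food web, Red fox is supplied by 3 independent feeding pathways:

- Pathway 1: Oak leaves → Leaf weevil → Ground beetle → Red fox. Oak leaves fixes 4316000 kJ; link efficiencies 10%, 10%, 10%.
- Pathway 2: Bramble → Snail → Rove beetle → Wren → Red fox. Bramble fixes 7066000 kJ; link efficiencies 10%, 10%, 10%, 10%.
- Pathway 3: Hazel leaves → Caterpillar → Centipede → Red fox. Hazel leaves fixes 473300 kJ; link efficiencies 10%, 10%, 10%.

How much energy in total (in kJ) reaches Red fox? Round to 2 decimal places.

5495.90 kJ

Pathway 1: 4316000 × 0.1 × 0.1 × 0.1 = 4316 kJ
Pathway 2: 7066000 × 0.1 × 0.1 × 0.1 × 0.1 = 706.6 kJ
Pathway 3: 473300 × 0.1 × 0.1 × 0.1 = 473.3 kJ
Total at Red fox: 4316 + 706.6 + 473.3 = 5495.9 kJ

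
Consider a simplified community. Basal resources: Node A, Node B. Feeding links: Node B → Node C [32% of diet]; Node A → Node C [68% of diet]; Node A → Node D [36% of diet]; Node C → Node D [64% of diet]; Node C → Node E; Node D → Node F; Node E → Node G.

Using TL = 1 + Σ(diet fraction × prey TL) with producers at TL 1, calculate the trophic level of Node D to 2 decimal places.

2.64

Node C: 1 + (0.32×1 + 0.68×1) = 2
Node D: 1 + (0.36×1 + 0.64×2) = 2.64
Node E: 1 + 2 = 3
Node F: 1 + 2.64 = 3.64
Node G: 1 + 3 = 4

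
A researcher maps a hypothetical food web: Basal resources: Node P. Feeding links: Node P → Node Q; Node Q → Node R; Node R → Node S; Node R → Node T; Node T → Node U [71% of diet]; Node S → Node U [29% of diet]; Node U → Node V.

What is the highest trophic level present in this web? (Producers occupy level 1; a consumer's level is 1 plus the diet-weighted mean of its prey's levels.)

6

Node Q: 1 + 1 = 2
Node R: 1 + 2 = 3
Node S: 1 + 3 = 4
Node T: 1 + 3 = 4
Node U: 1 + (0.71×4 + 0.29×4) = 5
Node V: 1 + 5 = 6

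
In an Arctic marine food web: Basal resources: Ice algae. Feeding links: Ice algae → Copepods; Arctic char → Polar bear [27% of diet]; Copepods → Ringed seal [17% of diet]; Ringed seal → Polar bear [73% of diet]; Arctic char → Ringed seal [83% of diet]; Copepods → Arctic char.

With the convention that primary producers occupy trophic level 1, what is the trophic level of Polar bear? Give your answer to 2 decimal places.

4.61

Copepods: 1 + 1 = 2
Arctic char: 1 + 2 = 3
Ringed seal: 1 + (0.17×2 + 0.83×3) = 3.83
Polar bear: 1 + (0.27×3 + 0.73×3.83) = 4.6059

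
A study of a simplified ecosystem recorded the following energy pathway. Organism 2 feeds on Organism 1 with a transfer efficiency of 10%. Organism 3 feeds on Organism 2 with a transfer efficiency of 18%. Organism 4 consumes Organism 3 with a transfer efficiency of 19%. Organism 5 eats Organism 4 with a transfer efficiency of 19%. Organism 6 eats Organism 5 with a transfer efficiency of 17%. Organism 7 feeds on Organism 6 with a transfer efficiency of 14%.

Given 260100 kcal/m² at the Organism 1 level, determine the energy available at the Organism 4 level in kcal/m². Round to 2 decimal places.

Organism 2: 260100 × 0.1 = 26010 kcal/m²
Organism 3: 26010 × 0.18 = 4681.8 kcal/m²
Organism 4: 4681.8 × 0.19 = 889.542 kcal/m²

889.54 kcal/m²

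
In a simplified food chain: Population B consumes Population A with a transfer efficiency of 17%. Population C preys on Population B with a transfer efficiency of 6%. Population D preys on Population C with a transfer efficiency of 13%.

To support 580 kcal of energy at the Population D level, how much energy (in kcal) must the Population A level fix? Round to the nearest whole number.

437406 kcal

Cumulative transfer efficiency: 0.17 × 0.06 × 0.13 = 0.001326
Population A energy = 580 / 0.001326 = 437406 kcal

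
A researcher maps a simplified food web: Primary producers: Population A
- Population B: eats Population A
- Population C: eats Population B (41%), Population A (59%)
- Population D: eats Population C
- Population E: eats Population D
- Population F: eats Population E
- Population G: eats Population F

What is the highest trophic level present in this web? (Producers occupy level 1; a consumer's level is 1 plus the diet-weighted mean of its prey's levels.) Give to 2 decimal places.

Population B: 1 + 1 = 2
Population C: 1 + (0.41×2 + 0.59×1) = 2.41
Population D: 1 + 2.41 = 3.41
Population E: 1 + 3.41 = 4.41
Population F: 1 + 4.41 = 5.41
Population G: 1 + 5.41 = 6.41

6.41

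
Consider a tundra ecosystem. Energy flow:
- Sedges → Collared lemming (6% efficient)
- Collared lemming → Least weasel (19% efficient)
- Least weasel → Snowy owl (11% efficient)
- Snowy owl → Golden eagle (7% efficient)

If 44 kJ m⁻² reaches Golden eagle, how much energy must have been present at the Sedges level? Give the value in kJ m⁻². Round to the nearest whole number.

Cumulative transfer efficiency: 0.06 × 0.19 × 0.11 × 0.07 = 0.00008778
Sedges energy = 44 / 0.00008778 = 501253 kJ m⁻²

501253 kJ m⁻²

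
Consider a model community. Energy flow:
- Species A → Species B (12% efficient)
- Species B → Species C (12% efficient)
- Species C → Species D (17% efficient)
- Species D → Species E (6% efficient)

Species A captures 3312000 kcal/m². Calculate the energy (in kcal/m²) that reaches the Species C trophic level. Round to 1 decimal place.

47692.8 kcal/m²

Species B: 3312000 × 0.12 = 397440 kcal/m²
Species C: 397440 × 0.12 = 47692.8 kcal/m²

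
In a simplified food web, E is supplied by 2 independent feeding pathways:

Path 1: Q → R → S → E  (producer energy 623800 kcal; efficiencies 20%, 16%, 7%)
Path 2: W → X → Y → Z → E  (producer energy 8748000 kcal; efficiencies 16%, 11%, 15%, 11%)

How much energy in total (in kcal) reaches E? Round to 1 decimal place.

Path 1: 623800 × 0.2 × 0.16 × 0.07 = 1397.312 kcal
Path 2: 8748000 × 0.16 × 0.11 × 0.15 × 0.11 = 2540.4192 kcal
Total at E: 1397.312 + 2540.4192 = 3937.7312 kcal

3937.7 kcal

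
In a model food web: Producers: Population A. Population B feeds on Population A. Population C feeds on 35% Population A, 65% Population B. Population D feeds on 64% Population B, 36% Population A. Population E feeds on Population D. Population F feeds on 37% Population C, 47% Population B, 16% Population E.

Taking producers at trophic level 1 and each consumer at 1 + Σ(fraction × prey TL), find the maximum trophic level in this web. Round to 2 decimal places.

Population B: 1 + 1 = 2
Population C: 1 + (0.35×1 + 0.65×2) = 2.65
Population D: 1 + (0.64×2 + 0.36×1) = 2.64
Population E: 1 + 2.64 = 3.64
Population F: 1 + (0.37×2.65 + 0.47×2 + 0.16×3.64) = 3.5029

3.64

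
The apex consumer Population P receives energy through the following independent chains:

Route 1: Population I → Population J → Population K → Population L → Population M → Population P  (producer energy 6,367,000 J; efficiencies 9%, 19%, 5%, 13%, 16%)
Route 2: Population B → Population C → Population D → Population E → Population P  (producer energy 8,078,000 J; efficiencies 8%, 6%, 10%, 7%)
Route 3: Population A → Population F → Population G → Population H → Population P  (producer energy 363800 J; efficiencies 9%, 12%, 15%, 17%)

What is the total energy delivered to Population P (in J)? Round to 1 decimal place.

484.8 J

Route 1: 6367000 × 0.09 × 0.19 × 0.05 × 0.13 × 0.16 = 113.230728 J
Route 2: 8078000 × 0.08 × 0.06 × 0.1 × 0.07 = 271.4208 J
Route 3: 363800 × 0.09 × 0.12 × 0.15 × 0.17 = 100.19052 J
Total at Population P: 113.230728 + 271.4208 + 100.19052 = 484.842048 J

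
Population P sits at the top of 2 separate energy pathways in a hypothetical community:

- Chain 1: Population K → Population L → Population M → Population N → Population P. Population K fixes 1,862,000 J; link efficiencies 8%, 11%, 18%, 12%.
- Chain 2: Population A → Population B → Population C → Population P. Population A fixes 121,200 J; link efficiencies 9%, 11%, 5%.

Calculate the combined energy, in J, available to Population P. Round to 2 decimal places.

Chain 1: 1862000 × 0.08 × 0.11 × 0.18 × 0.12 = 353.92896 J
Chain 2: 121200 × 0.09 × 0.11 × 0.05 = 59.994 J
Total at Population P: 353.92896 + 59.994 = 413.92296 J

413.92 J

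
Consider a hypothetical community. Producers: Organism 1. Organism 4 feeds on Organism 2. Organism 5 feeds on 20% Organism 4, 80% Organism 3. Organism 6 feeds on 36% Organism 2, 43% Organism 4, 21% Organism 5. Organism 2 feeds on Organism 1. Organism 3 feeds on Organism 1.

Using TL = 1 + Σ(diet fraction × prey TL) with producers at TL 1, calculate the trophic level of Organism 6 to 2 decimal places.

Organism 2: 1 + 1 = 2
Organism 3: 1 + 1 = 2
Organism 4: 1 + 2 = 3
Organism 5: 1 + (0.2×3 + 0.8×2) = 3.2
Organism 6: 1 + (0.36×2 + 0.43×3 + 0.21×3.2) = 3.682

3.68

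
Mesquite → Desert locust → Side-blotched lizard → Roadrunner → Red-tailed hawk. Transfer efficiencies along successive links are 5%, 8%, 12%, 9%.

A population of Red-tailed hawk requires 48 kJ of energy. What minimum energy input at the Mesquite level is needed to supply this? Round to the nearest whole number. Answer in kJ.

Cumulative transfer efficiency: 0.05 × 0.08 × 0.12 × 0.09 = 0.0000432
Mesquite energy = 48 / 0.0000432 = 1111111 kJ

1111111 kJ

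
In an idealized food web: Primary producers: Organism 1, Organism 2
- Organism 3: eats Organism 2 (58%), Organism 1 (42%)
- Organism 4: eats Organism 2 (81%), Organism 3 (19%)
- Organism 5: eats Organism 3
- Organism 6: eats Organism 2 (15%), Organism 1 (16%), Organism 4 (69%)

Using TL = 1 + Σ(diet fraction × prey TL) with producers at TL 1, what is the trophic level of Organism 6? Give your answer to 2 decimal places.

2.82

Organism 3: 1 + (0.58×1 + 0.42×1) = 2
Organism 4: 1 + (0.81×1 + 0.19×2) = 2.19
Organism 5: 1 + 2 = 3
Organism 6: 1 + (0.15×1 + 0.16×1 + 0.69×2.19) = 2.8211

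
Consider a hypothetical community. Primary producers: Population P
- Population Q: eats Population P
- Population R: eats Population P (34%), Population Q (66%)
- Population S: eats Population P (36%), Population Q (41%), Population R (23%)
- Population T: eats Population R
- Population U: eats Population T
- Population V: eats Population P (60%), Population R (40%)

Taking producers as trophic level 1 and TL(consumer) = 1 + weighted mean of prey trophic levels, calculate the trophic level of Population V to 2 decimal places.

2.66

Population Q: 1 + 1 = 2
Population R: 1 + (0.34×1 + 0.66×2) = 2.66
Population S: 1 + (0.36×1 + 0.41×2 + 0.23×2.66) = 2.7918
Population T: 1 + 2.66 = 3.66
Population U: 1 + 3.66 = 4.66
Population V: 1 + (0.6×1 + 0.4×2.66) = 2.664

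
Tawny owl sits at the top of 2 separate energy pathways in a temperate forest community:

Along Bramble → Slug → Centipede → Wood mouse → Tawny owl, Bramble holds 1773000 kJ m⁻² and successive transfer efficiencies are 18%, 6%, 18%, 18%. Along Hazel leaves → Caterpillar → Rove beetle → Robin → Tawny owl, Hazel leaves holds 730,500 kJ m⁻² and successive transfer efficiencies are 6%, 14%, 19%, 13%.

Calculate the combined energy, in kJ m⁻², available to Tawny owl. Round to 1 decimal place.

Via Bramble: 1773000 × 0.18 × 0.06 × 0.18 × 0.18 = 620.40816 kJ m⁻²
Via Hazel leaves: 730500 × 0.06 × 0.14 × 0.19 × 0.13 = 151.56414 kJ m⁻²
Total at Tawny owl: 620.40816 + 151.56414 = 771.9723 kJ m⁻²

772.0 kJ m⁻²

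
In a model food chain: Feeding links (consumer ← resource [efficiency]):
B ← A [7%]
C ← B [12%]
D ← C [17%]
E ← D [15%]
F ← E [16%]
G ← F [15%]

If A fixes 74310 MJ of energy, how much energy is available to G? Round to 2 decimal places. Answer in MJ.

0.38 MJ

B: 74310 × 0.07 = 5201.7 MJ
C: 5201.7 × 0.12 = 624.204 MJ
D: 624.204 × 0.17 = 106.11468 MJ
E: 106.11468 × 0.15 = 15.917202 MJ
F: 15.917202 × 0.16 = 2.54675232 MJ
G: 2.54675232 × 0.15 = 0.382012848 MJ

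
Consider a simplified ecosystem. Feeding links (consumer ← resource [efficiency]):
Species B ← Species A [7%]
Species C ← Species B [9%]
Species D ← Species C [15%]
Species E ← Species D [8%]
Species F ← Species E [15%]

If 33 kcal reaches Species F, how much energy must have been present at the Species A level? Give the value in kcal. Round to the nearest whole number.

Cumulative transfer efficiency: 0.07 × 0.09 × 0.15 × 0.08 × 0.15 = 0.00001134
Species A energy = 33 / 0.00001134 = 2910053 kcal

2910053 kcal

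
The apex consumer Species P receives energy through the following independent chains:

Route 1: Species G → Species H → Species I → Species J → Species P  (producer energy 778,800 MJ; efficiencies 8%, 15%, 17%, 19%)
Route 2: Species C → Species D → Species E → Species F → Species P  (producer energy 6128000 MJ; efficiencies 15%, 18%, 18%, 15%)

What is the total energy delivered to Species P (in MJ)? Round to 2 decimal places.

Route 1: 778800 × 0.08 × 0.15 × 0.17 × 0.19 = 301.86288 MJ
Route 2: 6128000 × 0.15 × 0.18 × 0.18 × 0.15 = 4467.312 MJ
Total at Species P: 301.86288 + 4467.312 = 4769.17488 MJ

4769.17 MJ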